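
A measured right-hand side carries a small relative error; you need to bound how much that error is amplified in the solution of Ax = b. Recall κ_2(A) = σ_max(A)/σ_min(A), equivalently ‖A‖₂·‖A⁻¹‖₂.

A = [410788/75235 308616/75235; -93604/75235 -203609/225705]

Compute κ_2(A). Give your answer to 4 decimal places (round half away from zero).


form AᵀA = [21119392/673445 47517652/2020335; 47517652/2020335 106918637/6061005] with trace 59398633/1212201 and determinant 38416/1212201
char-poly roots: 49 and 784/1212201
κ = σ_max/σ_min = 7/(28/1101) = 275.2500

275.2500


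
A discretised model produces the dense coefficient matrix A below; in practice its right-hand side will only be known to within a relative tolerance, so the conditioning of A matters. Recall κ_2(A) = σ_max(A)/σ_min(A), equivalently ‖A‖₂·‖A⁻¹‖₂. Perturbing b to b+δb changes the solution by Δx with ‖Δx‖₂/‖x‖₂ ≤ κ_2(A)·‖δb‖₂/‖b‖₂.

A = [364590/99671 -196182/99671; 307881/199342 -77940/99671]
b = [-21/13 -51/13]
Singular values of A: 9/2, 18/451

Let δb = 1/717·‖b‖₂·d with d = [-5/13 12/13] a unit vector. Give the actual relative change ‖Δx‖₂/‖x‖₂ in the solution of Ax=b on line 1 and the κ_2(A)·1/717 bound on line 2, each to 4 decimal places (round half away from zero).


0.0020
0.1573

from the listed singular values, σ₁ = 9/2, σ_n = 18/451
κ_2(A) = (9/2) / (18/451) = 112.7500
worst-case relative error ≤ 112.7500 × 1/717 = 0.1573
solve Ax = b  →  x = [-35.9608 -66.0098]
‖b‖ = 4.2426, ‖x‖ = 75.1696
re-solving with b+δb shifts x by Δx of norm 0.1483
realised ‖Δx‖/‖x‖ = 0.0020
realised/bound (from unrounded values) ≈ 0.0125


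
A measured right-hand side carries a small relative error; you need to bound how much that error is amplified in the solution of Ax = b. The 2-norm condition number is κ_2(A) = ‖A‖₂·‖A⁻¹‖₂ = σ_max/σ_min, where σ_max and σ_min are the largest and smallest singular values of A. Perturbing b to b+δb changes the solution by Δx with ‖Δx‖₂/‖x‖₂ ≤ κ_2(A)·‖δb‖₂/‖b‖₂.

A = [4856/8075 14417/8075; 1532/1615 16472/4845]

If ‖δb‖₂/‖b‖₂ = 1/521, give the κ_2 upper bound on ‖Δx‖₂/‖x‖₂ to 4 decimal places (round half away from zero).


0.0875

form AᵀA = [284624/225625 2909704/676875; 2909704/676875 29944009/2030625] with trace 52009/3249 and determinant 400/3249
solving λ² − 52009/3249·λ + 400/3249 = 0 gives λ = 16, 25/3249
so κ_2 = √(16 / (25/3249)) = 45.6000
worst-case relative error ≤ 45.6000 × 1/521 = 0.0875


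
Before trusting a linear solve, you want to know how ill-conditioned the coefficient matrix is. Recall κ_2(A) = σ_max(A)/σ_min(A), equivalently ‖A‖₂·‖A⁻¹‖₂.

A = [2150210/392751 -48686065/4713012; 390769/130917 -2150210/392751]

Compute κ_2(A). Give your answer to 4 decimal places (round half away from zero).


203.8500

form AᵀA = [1220782973/31396977 -13732316165/188381862; -13732316165/188381862 617973328625/4521164688] with trace 46692122161/265950864 and determinant 197262025/265950864
char-poly roots: 2809/16 and 70225/16621929
σ_max=√(2809/16)=(53/4), σ_min=√(70225/16621929)=(265/4077) → κ = 203.8500


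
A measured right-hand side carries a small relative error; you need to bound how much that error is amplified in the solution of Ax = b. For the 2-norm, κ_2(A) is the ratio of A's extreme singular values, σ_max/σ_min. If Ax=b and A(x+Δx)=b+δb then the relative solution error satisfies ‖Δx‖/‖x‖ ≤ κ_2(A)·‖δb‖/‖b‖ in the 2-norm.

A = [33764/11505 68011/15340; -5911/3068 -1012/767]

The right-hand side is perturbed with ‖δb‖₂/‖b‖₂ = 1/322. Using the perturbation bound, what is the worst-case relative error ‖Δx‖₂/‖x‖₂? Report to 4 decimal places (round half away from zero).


0.0220

M = AᵀA = [154447369/12531600 4060604/261075; 4060604/261075 29793809/1392400]. tr(M)=8451833/250632, det(M)=174900625/8020224
λ_max, λ_min = (8451833/250632 ± √1030531552801/981506241)/2 = 529/16, 330625/501264
κ = σ_max/σ_min = (23/4)/(575/708) = 7.0800
bound on ‖Δx‖/‖x‖: κ·ε = 7.0800·1/322 = 0.0220


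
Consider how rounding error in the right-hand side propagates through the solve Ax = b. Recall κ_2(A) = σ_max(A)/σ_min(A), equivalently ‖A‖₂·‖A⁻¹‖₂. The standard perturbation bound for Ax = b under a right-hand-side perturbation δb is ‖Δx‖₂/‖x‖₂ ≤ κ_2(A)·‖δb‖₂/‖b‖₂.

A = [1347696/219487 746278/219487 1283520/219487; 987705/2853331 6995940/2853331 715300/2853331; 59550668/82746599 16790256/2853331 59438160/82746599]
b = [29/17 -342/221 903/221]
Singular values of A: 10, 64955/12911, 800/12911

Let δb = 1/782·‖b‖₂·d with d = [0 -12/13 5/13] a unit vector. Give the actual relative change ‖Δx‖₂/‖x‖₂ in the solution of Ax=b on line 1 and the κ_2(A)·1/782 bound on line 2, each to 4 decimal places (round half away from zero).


0.0020
0.2064

from the listed singular values, σ₁ = 10, σ_n = 800/12911
κ = σ_max/σ_min = 10/(800/12911) = 161.3875
κ_2(A)·‖δb‖/‖b‖ = 0.2064
solve Ax = b  →  x = [-33.3894 0.4980 35.0611]
‖b‖ = 4.6904, ‖x‖ = 48.4188
Δx = A⁻¹·δb where δb = 1/782·4.6904·d; ‖Δx‖ = 0.0968
dividing the unrounded norms, ‖Δx‖/‖x‖ = 0.0020
tightness: 0.0020 against a bound of 0.2064 (unrounded ratio ≈ 0.0097)


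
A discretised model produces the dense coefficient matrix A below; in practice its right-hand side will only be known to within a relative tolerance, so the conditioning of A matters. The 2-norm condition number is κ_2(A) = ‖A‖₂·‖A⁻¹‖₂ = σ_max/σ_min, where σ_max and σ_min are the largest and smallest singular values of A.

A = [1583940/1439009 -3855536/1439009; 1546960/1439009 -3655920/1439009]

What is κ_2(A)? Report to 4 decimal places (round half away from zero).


190.8500

form AᵀA = [5828717200/2462243641 -13986325440/2462243641; -13986325440/2462243641 33568262656/2462243641] with trace 233118224/14569489 and determinant 102400/14569489
solving λ² − 233118224/14569489·λ + 102400/14569489 = 0 gives λ = 16, 6400/14569489
κ = σ_max/σ_min = 4/(80/3817) = 190.8500


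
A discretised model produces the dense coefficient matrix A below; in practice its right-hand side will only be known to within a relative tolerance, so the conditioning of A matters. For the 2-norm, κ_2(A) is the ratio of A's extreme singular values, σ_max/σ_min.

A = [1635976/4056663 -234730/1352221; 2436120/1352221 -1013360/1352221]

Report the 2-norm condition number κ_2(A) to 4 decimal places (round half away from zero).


380.5500

AᵀA = [2566628992/753055173 -356473360/251018391; -356473360/251018391 49512500/83672797]; tr = 231710884/57927321, det = 6400/57927321
solving λ² − 231710884/57927321·λ + 6400/57927321 = 0 gives λ = 4, 1600/57927321
κ = σ_max/σ_min = 2/(40/7611) = 380.5500


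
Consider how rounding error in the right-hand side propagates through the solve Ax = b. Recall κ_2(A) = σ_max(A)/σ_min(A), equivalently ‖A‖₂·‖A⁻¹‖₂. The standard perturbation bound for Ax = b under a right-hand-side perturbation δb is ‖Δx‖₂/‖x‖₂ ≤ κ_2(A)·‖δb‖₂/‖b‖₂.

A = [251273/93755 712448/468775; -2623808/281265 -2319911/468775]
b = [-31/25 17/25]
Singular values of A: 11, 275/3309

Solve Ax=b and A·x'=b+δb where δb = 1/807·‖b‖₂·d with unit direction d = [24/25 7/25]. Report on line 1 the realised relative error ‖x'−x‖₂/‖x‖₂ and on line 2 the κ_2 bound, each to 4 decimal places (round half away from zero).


0.0018
0.1640

from the listed singular values, σ₁ = 11, σ_n = 275/3309
κ = σ_max/σ_min = 11/(275/3309) = 132.3600
bound on ‖Δx‖/‖x‖: κ·ε = 132.3600·1/807 = 0.1640
solve Ax = b  →  x = [5.5822 -10.6599]
‖b‖ = 1.4142, ‖x‖ = 12.0331
re-solving with b+δb shifts x by Δx of norm 0.0211
realised ‖Δx‖/‖x‖ = 0.0018
so the bound overstates the realised error by a factor of ≈ 93.5953 (computed from the unrounded values)


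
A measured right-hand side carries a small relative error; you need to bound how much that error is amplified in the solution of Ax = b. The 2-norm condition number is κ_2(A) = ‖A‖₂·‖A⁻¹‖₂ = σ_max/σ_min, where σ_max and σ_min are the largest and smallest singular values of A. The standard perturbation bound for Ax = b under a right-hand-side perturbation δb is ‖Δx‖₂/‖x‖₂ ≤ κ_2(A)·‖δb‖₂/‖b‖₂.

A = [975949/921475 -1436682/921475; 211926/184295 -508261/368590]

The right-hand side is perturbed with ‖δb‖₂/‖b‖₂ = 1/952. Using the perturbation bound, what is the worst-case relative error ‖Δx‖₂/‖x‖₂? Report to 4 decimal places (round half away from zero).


0.0214

M = AᵀA = [2467648261/1009650625 -3268192473/1009650625; -3268192473/1009650625 17496375481/4038602500]. tr(M)=1094678741/161544100, det(M)=714025/6461764
eigenvalues of AᵀA: λ = (tr ± √(tr²−4·det))/2 = 169/25, 105625/6461764
κ_2(A) = √(λ_max/λ_min) = √((169/25) / (105625/6461764)) = 20.3360
κ_2(A)·‖δb‖/‖b‖ = 0.0214


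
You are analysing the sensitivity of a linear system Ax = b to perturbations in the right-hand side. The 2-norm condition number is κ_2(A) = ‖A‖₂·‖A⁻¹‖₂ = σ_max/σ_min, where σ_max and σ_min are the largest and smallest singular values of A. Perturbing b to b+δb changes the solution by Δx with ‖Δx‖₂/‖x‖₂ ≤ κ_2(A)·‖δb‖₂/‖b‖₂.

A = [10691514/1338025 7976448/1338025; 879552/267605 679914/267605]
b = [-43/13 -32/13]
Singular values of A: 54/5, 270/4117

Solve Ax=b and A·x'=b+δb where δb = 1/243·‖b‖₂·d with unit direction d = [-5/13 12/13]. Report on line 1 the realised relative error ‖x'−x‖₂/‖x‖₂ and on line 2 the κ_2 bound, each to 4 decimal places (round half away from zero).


σ_max = 54/5, σ_min = 270/4117
condition number: (54/5) ÷ (270/4117) = 164.6800
κ_2(A)·‖δb‖/‖b‖ = 0.6777
solve Ax = b  →  x = [8.8526 -12.4207]
‖b‖ = 4.1231, ‖x‖ = 15.2526
re-solving with b+δb shifts x by Δx of norm 0.2587
realised ‖Δx‖/‖x‖ = 0.0170
realised/bound (from unrounded values) ≈ 0.0250

0.0170
0.6777


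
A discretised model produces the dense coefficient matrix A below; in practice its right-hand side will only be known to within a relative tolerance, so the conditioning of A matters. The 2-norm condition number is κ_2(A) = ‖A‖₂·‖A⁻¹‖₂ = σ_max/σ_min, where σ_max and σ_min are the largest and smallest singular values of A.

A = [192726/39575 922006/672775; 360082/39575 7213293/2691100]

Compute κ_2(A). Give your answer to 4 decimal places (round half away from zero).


form AᵀA = [6672094312/62647225 3891947157/125294450; 3891947157/125294450 9084168433/1002355600] with trace 4633507097/40094224 and determinant 3418801/10023556
solving λ² − 4633507097/40094224·λ + 3418801/10023556 = 0 gives λ = 1849/16, 7396/2505889
κ_2(A) = √(λ_max/λ_min) = √((1849/16) / (7396/2505889)) = 197.8750

197.8750


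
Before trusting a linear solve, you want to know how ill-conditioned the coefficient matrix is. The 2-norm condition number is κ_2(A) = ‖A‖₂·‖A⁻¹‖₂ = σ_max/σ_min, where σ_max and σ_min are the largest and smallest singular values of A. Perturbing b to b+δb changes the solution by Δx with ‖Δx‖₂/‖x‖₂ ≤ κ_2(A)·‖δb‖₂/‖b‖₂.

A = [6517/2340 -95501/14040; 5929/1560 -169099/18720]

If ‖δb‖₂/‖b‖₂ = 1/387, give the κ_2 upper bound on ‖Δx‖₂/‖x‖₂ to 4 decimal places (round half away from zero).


M = AᵀA = [19450501/876096 -560093275/10513152; -560093275/10513152 16131092089/126157824]. tr(M)=112023457/746496, det(M)=5764801/11943936
solving λ² − 112023457/746496·λ + 5764801/11943936 = 0 gives λ = 2401/16, 2401/746496
κ = σ_max/σ_min = (49/4)/(49/864) = 216.0000
perturbation bound = 216.0000·1/387 = 0.5581

0.5581


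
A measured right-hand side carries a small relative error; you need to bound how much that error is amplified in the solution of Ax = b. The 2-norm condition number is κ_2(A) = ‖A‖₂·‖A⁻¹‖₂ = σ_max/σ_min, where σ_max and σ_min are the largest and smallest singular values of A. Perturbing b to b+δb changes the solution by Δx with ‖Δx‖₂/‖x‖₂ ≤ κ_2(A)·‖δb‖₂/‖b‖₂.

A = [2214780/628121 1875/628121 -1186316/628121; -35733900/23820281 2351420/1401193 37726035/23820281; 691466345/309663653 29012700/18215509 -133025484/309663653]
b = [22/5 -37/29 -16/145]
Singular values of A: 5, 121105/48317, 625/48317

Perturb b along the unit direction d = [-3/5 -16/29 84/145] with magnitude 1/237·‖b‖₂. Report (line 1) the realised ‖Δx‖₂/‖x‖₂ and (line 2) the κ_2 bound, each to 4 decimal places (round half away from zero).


0.0097
1.6310

largest singular value 5, smallest 625/48317
κ = σ_max/σ_min = 5/(625/48317) = 386.5360
perturbation bound = 386.5360·1/237 = 1.6310
solve Ax = b  →  x = [-66.5291 59.0988 -126.4421]
2-norm of b is 4.5826; of x, 154.6170
re-solving with b+δb shifts x by Δx of norm 1.4948
realised ‖Δx‖/‖x‖ = 0.0097
tightness: 0.0097 against a bound of 1.6310 (unrounded ratio ≈ 0.0059)


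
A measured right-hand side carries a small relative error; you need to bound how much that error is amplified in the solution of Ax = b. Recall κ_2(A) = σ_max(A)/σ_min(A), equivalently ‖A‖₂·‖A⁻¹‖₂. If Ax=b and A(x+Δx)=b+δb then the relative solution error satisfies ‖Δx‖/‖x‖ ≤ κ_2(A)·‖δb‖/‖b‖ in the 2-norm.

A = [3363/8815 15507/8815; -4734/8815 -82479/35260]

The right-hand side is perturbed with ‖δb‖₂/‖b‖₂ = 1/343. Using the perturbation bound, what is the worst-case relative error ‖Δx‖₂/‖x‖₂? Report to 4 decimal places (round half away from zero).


0.5015

M = AᵀA = [1348821/3108169 11981115/6216338; 11981115/6216338 426010329/49730704]. tr(M)=266265/29584, det(M)=81/29584
eigenvalues of AᵀA: λ = (tr ± √(tr²−4·det))/2 = 9, 9/29584
so κ_2 = √(9 / (9/29584)) = 172.0000
worst-case relative error ≤ 172.0000 × 1/343 = 0.5015


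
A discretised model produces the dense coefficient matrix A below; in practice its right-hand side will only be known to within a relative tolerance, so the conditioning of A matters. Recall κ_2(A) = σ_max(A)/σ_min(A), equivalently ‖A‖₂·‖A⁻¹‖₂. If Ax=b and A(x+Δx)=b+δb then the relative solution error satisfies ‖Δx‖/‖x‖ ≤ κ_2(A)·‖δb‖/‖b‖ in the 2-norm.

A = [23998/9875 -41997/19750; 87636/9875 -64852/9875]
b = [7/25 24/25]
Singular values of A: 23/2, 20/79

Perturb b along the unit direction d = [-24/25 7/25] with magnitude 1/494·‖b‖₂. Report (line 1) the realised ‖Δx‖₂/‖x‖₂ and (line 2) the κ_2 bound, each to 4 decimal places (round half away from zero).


largest singular value 23/2, smallest 20/79
κ_2(A) = (23/2) / (20/79) = 45.4250
bound on ‖Δx‖/‖x‖: κ·ε = 45.4250·1/494 = 0.0920
solve Ax = b  →  x = [0.0696 -0.0522]
‖b‖ = 1.0000, ‖x‖ = 0.0870
Δx = A⁻¹·δb where δb = 1/494·1.0000·d; ‖Δx‖ = 0.0080
dividing the unrounded norms, ‖Δx‖/‖x‖ = 0.0920
realised/bound = 1 exactly: the bound is attained for this b and d

0.0920
0.0920


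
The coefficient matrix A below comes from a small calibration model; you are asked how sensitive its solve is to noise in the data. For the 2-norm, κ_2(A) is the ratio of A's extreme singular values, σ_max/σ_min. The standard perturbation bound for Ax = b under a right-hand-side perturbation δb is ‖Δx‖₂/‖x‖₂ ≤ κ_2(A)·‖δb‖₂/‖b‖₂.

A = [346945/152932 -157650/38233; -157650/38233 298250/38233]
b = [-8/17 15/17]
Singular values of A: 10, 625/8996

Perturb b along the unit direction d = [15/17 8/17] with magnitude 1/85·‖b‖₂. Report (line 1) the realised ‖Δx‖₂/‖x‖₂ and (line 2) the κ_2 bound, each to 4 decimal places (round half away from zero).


largest singular value 10, smallest 625/8996
κ_2(A) = 10 / (625/8996) = 143.9360
worst-case relative error ≤ 143.9360 × 1/85 = 1.6934
solve Ax = b  →  x = [-0.0471 0.0882]
2-norm of b is 1.0000; of x, 0.1000
δb = ε·‖b‖·d = [0.0104 0.0055]; solving A·Δx = δb gives ‖Δx‖ = 0.1693
dividing the unrounded norms, ‖Δx‖/‖x‖ = 1.6934
so the bound is sharp here: realised error equals the bound

1.6934
1.6934


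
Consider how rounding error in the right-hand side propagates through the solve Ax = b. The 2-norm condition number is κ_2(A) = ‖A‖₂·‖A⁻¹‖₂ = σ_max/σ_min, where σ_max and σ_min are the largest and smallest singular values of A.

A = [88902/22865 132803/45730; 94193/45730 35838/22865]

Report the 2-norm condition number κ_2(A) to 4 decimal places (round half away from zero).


269.0000

AᵀA = [28018397/1447220 5253336/361805; 5253336/361805 15760613/1447220]; tr = 4377901/144722, det = 14641/1157776
λ_max, λ_min = (4377901/144722 ± √4791239432100/5236114321)/2 = 121/4, 121/289444
σ_max=√(121/4)=(11/2), σ_min=√(121/289444)=(11/538) → κ = 269.0000


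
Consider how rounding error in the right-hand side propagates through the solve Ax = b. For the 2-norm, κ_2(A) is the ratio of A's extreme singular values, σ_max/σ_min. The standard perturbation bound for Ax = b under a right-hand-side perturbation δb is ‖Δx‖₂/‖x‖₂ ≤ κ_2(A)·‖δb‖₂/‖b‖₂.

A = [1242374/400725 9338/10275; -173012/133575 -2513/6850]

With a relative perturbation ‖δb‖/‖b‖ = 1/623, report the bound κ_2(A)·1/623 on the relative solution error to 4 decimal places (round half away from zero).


0.4948

form AᵀA = [10727168788/950180625 1042907278/316726875; 1042907278/316726875 405629497/422302500] with trace 74494945/6081156 and determinant 2401/1520289
solving λ² − 74494945/6081156·λ + 2401/1520289 = 0 gives λ = 49/4, 196/1520289
κ = σ_max/σ_min = (7/2)/(14/1233) = 308.2500
κ_2(A)·‖δb‖/‖b‖ = 0.4948


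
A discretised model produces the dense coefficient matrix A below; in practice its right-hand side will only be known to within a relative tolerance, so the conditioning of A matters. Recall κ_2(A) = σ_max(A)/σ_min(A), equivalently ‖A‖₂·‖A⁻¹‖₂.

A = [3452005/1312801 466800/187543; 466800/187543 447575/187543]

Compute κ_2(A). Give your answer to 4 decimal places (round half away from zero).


M = AᵀA = [926382725/70664909 126036000/10094987; 126036000/10094987 17148125/1442141]. tr(M)=60918650/2436721, det(M)=15625/2436721
solving λ² − 60918650/2436721·λ + 15625/2436721 = 0 gives λ = 25, 625/2436721
so κ_2 = √(25 / (625/2436721)) = 312.2000

312.2000


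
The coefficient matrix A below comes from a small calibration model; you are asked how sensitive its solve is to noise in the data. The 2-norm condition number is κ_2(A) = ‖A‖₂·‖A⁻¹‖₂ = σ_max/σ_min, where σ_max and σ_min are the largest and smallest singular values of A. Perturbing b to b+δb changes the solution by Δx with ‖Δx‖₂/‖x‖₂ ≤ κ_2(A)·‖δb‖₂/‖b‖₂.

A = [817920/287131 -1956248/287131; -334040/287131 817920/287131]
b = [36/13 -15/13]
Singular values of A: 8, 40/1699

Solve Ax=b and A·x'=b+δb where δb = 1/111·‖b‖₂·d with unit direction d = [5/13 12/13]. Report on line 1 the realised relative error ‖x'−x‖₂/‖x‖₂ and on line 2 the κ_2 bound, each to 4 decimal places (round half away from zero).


3.0613
3.0613

from the listed singular values, σ₁ = 8, σ_n = 40/1699
κ_2(A) = 8 / (40/1699) = 339.8000
perturbation bound = 339.8000·1/111 = 3.0613
solve Ax = b  →  x = [0.1442 -0.3462]
2-norm of b is 3.0000; of x, 0.3750
Δx = A⁻¹·δb where δb = 1/111·3.0000·d; ‖Δx‖ = 1.1480
realised ‖Δx‖/‖x‖ = 3.0613
realised/bound = 1 exactly: the bound is attained for this b and d


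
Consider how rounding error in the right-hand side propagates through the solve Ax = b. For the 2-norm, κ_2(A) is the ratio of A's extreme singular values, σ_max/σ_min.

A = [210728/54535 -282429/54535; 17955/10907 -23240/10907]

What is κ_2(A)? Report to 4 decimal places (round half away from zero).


M = AᵀA = [310448761/17598025 -413890848/17598025; -413890848/17598025 551885089/17598025]. tr(M)=34493354/703921, det(M)=60025/703921
char-poly roots: 49 and 1225/703921
κ_2(A) = √(λ_max/λ_min) = √(49 / (1225/703921)) = 167.8000

167.8000


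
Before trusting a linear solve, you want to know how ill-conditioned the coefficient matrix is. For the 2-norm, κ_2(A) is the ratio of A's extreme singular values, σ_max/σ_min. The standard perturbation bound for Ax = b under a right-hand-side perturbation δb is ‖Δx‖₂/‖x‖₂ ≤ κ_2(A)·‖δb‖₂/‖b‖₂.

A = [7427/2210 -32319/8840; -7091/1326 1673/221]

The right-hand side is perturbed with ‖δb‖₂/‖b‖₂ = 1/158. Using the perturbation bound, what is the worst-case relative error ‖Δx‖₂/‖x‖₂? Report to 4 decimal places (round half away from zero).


form AᵀA = [3033737/76050 -10701551/202800; -10701551/202800 19110049/270400] with trace 10762801/97344 and determinant 1500625/43264
λ_max, λ_min = (10762801/97344 ± √114523193805601/9475854336)/2 = 441/4, 30625/97344
σ_max=√(441/4)=(21/2), σ_min=√(30625/97344)=(175/312) → κ = 18.7200
perturbation bound = 18.7200·1/158 = 0.1185

0.1185


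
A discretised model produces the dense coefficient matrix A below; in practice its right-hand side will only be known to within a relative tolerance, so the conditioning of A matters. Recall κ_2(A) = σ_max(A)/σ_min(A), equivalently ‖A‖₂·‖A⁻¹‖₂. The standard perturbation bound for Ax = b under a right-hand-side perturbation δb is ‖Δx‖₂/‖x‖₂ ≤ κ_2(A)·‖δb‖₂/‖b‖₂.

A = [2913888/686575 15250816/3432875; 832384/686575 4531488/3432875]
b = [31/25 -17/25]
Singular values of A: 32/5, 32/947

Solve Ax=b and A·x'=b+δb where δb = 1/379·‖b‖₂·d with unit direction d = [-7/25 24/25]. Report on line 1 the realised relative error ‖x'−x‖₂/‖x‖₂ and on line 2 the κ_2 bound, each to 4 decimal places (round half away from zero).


0.0037
0.4997

σ_max = 32/5, σ_min = 32/947
κ = σ_max/σ_min = (32/5)/(32/947) = 189.4000
worst-case relative error ≤ 189.4000 × 1/379 = 0.4997
solve Ax = b  →  x = [21.5377 -20.2963]
‖b‖₂ = 1.4142 and ‖x‖₂ = 29.5942
re-solving with b+δb shifts x by Δx of norm 0.1104
relative error = 0.0037
so the bound overstates the realised error by a factor of ≈ 133.9279 (computed from the unrounded values)


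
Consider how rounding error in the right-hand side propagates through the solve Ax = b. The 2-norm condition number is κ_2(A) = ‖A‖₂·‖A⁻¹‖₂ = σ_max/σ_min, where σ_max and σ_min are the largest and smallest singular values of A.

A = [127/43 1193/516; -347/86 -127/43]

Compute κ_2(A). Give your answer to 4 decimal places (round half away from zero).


64.5000

M = AᵀA = [184925/7396 415925/22188; 415925/22188 3745825/266256]. tr(M)=10403125/266256, det(M)=390625/1065024
eigenvalues of AᵀA: λ = (tr ± √(tr²−4·det))/2 = 625/16, 625/66564
κ_2(A) = √(λ_max/λ_min) = √((625/16) / (625/66564)) = 64.5000


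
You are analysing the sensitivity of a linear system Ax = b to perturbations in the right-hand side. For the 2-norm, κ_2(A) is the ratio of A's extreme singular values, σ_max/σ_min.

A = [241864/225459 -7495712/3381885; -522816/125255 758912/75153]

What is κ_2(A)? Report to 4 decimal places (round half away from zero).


79.3125

AᵀA = [14040878656/755975025 -4039431424/90717003; -4039431424/90717003 727233332224/6803775225]; tr = 5050894912/40259025, det = 2517630976/1006475625
solving λ² − 5050894912/40259025·λ + 2517630976/1006475625 = 0 gives λ = 3136/25, 802816/40259025
κ = σ_max/σ_min = (56/5)/(896/6345) = 79.3125


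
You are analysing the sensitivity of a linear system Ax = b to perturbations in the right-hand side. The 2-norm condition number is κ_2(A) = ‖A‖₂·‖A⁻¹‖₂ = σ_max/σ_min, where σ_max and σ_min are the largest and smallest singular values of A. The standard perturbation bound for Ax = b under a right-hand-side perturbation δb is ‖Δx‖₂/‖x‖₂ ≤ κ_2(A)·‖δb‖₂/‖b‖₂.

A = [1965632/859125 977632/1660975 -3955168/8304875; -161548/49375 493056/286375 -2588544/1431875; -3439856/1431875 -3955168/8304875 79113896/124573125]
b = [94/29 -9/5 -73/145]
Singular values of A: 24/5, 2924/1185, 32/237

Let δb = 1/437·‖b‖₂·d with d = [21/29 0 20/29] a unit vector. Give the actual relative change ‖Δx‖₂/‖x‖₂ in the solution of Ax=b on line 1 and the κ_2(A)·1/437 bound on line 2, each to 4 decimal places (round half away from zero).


0.0043
0.0814

from the listed singular values, σ₁ = 24/5, σ_n = 32/237
κ = σ_max/σ_min = (24/5)/(32/237) = 35.5500
κ_2(A)·‖δb‖/‖b‖ = 0.0814
solve Ax = b  →  x = [0.7135 10.8739 10.0605]
‖b‖ = 3.7417, ‖x‖ = 14.8312
with δb = [0.0062 0.0000 0.0059], A·Δx = δb → ‖Δx‖ = 0.0634
relative error = 0.0043
so the bound overstates the realised error by a factor of ≈ 19.0263 (computed from the unrounded values)


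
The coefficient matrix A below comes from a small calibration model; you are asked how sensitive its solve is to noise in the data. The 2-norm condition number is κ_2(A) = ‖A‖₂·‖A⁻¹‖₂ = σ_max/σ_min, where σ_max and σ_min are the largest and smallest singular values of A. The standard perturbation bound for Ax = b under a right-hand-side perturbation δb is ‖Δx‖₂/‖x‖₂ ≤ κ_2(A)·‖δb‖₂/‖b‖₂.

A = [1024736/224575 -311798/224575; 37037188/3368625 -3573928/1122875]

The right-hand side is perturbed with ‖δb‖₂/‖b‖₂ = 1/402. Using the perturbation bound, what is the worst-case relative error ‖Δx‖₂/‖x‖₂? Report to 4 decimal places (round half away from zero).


form AᵀA = [9514924056976/67145765625 -925038703456/22381921875; -925038703456/22381921875 89961012836/7460640625] with trace 16519317076/107433225 and determinant 59105344/107433225
eigenvalues of AᵀA: λ = (tr ± √(tr²−4·det))/2 = 3844/25, 15376/4297329
σ_max=√(3844/25)=(62/5), σ_min=√(15376/4297329)=(124/2073) → κ = 207.3000
perturbation bound = 207.3000·1/402 = 0.5157

0.5157


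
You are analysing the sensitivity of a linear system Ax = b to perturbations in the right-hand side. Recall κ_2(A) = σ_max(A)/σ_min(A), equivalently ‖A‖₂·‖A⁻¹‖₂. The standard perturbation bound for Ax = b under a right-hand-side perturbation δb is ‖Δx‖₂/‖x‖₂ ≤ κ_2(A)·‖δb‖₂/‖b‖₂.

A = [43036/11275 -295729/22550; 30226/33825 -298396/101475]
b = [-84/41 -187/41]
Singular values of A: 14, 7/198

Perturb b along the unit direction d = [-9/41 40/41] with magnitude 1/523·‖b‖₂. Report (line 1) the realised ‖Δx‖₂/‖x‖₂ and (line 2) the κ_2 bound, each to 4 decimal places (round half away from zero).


0.0024
0.7572

largest singular value 14, smallest 7/198
condition number: 14 ÷ (7/198) = 396.0000
perturbation bound = 396.0000·1/523 = 0.7572
solve Ax = b  →  x = [-108.6771 -31.4743]
‖b‖₂ = 5.0000 and ‖x‖₂ = 113.1431
re-solving with b+δb shifts x by Δx of norm 0.2704
dividing the unrounded norms, ‖Δx‖/‖x‖ = 0.0024
tightness: 0.0024 against a bound of 0.7572 (unrounded ratio ≈ 0.0032)


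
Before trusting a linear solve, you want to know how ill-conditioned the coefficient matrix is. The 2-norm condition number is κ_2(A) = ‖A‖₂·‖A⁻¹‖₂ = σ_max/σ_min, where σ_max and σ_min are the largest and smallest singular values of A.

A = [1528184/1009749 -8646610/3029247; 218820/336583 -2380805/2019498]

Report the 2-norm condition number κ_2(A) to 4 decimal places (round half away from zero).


AᵀA = [962856272/354887937 -5415233530/1064663811; -5415233530/1064663811 121848085625/12775965732]; tr = 9206524201/751527396, det = 960400/187881849
char-poly roots: 49/4 and 78400/187881849
so κ_2 = √((49/4) / (78400/187881849)) = 171.3375

171.3375


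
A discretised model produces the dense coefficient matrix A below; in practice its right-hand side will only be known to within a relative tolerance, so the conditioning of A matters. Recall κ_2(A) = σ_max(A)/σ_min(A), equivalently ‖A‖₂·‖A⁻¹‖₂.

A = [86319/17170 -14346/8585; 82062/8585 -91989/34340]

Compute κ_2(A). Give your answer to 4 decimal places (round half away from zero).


M = AᵀA = [118988433/1020100 -17345097/510050; -17345097/510050 40674393/4080400]. tr(M)=20665125/163216, det(M)=4100625/652864
solving λ² − 20665125/163216·λ + 4100625/652864 = 0 gives λ = 2025/16, 2025/40804
κ_2(A) = √(λ_max/λ_min) = √((2025/16) / (2025/40804)) = 50.5000

50.5000


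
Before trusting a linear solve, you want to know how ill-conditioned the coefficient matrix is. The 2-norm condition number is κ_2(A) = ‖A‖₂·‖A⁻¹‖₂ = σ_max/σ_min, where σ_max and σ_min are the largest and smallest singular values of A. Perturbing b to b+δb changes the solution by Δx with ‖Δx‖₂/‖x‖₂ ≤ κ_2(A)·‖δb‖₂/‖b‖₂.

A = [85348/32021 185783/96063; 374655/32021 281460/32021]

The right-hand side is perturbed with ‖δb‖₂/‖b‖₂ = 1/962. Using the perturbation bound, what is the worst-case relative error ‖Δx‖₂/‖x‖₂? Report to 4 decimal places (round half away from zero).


0.2923

M = AᵀA = [87835009/609961 197624864/1829883; 197624864/1829883 444671569/5489649]. tr(M)=1235186650/5489649, det(M)=390625/609961
solving λ² − 1235186650/5489649·λ + 390625/609961 = 0 gives λ = 225, 15625/5489649
σ_max=√225=15, σ_min=√(15625/5489649)=(125/2343) → κ = 281.1600
bound on ‖Δx‖/‖x‖: κ·ε = 281.1600·1/962 = 0.2923


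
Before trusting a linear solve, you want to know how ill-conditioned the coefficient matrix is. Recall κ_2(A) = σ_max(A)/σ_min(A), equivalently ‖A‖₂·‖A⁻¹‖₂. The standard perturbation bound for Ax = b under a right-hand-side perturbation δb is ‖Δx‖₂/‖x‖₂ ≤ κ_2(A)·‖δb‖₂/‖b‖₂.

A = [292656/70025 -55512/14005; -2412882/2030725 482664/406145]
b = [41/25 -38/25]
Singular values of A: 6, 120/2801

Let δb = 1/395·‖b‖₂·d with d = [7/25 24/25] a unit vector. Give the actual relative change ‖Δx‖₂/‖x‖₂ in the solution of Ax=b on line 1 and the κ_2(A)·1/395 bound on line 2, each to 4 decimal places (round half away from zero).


largest singular value 6, smallest 120/2801
condition number: 6 ÷ (120/2801) = 140.0500
perturbation bound = 140.0500·1/395 = 0.3546
solve Ax = b  →  x = [-15.8563 -17.1325]
‖b‖₂ = 2.2361 and ‖x‖₂ = 23.3440
Δx = A⁻¹·δb where δb = 1/395·2.2361·d; ‖Δx‖ = 0.1321
realised ‖Δx‖/‖x‖ = 0.0057
tightness: 0.0057 against a bound of 0.3546 (unrounded ratio ≈ 0.0160)

0.0057
0.3546


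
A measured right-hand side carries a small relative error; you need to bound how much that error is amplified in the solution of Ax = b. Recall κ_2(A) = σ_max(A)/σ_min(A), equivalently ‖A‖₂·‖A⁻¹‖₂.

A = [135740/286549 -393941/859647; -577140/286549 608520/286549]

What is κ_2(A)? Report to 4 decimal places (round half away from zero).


form AᵀA = [209111200/48846121 -658582540/146538363; -658582540/146538363 2074871401/439615089] with trace 4704961/522729 and determinant 400/58081
char-poly roots: 9 and 400/522729
σ_max=√9=3, σ_min=√(400/522729)=(20/723) → κ = 108.4500

108.4500


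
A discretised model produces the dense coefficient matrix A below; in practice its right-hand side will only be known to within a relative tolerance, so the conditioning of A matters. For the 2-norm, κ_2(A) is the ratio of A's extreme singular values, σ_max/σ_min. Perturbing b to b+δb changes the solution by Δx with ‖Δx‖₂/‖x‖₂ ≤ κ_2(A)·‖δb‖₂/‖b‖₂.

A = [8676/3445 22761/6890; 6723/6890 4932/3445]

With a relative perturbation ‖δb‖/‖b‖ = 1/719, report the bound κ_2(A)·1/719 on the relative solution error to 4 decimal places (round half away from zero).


0.0737

form AᵀA = [2049057/280900 682344/70225; 682344/70225 3641193/280900] with trace 113805/5618 and determinant 6561/44944
eigenvalues of AᵀA: λ = (tr ± √(tr²−4·det))/2 = 81/4, 81/11236
so κ_2 = √((81/4) / (81/11236)) = 53.0000
perturbation bound = 53.0000·1/719 = 0.0737


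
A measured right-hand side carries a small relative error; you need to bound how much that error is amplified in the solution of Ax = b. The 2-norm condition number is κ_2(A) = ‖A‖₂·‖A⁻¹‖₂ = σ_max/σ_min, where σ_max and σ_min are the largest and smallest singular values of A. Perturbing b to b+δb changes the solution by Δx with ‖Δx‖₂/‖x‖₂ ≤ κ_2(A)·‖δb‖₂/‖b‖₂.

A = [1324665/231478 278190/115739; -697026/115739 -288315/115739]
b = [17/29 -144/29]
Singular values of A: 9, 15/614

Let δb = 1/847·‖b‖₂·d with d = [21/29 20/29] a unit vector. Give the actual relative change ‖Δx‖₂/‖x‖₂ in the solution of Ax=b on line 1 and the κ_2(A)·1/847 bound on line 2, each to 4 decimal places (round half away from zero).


0.0020
0.4349

largest singular value 9, smallest 15/614
condition number: 9 ÷ (15/614) = 368.4000
bound on ‖Δx‖/‖x‖: κ·ε = 368.4000·1/847 = 0.4349
solve Ax = b  →  x = [47.6410 -113.1829]
‖b‖ = 5.0000, ‖x‖ = 122.8008
δb = ε·‖b‖·d = [0.0043 0.0041]; solving A·Δx = δb gives ‖Δx‖ = 0.2416
realised ‖Δx‖/‖x‖ = 0.0020
tightness: 0.0020 against a bound of 0.4349 (unrounded ratio ≈ 0.0045)


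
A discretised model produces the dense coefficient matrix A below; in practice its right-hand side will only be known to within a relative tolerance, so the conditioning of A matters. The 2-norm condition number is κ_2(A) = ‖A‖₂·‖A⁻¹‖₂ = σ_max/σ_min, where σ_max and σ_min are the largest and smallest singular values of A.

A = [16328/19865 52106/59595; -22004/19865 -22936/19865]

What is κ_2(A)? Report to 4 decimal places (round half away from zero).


form AᵀA = [30031184/15784729 94593520/47354187; 94593520/47354187 297983044/142062561] with trace 675700/168921 and determinant 64/168921
eigenvalues of AᵀA: λ = (tr ± √(tr²−4·det))/2 = 4, 16/168921
κ = σ_max/σ_min = 2/(4/411) = 205.5000

205.5000


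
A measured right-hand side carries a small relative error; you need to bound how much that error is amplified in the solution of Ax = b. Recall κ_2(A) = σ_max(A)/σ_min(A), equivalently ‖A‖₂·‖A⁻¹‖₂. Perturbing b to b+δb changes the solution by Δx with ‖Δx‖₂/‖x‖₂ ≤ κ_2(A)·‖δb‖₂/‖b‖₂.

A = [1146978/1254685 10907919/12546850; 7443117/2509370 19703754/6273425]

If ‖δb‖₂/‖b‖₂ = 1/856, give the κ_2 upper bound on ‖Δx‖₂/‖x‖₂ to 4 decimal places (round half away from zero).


0.0809

AᵀA = [2426488992225/251877511876 636673957920/62969377969; 636673957920/62969377969 2675095013889/251877511876]; tr = 3033046377/149748818, det = 102515625/1197990544
eigenvalues of AᵀA: λ = (tr ± √(tr²−4·det))/2 = 81/4, 1265625/299497636
κ = σ_max/σ_min = (9/2)/(1125/17306) = 69.2240
perturbation bound = 69.2240·1/856 = 0.0809


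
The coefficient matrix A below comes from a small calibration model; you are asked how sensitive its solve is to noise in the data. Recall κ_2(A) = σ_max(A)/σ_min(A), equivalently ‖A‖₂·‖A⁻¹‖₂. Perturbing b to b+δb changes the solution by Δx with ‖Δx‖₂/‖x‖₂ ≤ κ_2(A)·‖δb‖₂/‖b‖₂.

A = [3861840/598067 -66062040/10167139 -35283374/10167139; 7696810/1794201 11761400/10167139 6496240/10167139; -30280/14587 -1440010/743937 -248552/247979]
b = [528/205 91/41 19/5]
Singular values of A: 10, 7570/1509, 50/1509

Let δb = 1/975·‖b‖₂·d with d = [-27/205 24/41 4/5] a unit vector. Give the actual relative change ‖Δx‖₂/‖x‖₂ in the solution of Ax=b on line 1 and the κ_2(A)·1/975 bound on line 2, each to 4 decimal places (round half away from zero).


largest singular value 10, smallest 50/1509
κ = σ_max/σ_min = 10/(50/1509) = 301.8000
perturbation bound = 301.8000·1/975 = 0.3095
solve Ax = b  →  x = [0.0798 -57.1193 106.3524]
2-norm of b is 5.0990; of x, 120.7205
Δx = A⁻¹·δb where δb = 1/975·5.0990·d; ‖Δx‖ = 0.1578
dividing the unrounded norms, ‖Δx‖/‖x‖ = 0.0013
so the bound overstates the realised error by a factor of ≈ 236.7525 (computed from the unrounded values)

0.0013
0.3095


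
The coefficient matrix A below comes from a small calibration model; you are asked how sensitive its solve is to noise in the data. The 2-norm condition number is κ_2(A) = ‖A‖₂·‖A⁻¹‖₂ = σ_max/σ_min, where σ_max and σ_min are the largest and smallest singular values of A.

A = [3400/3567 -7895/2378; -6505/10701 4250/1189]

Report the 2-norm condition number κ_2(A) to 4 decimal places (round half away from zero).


18.0000

AᵀA = [174025/136161 -80750/15129; -80750/15129 160025/6724]; tr = 8125/324, det = 625/324
eigenvalues of AᵀA: λ = (tr ± √(tr²−4·det))/2 = 25, 25/324
so κ_2 = √(25 / (25/324)) = 18.0000


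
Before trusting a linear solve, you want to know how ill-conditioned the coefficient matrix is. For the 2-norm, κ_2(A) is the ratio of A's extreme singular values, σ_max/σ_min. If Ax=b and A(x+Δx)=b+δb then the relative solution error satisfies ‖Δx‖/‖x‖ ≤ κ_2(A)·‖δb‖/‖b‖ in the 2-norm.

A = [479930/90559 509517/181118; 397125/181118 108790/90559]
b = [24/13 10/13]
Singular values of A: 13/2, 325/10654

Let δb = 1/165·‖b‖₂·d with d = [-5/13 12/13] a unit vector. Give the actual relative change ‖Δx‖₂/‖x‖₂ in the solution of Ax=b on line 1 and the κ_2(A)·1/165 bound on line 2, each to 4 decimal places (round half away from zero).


σ_max = 13/2, σ_min = 325/10654
κ_2(A) = (13/2) / (325/10654) = 213.0800
worst-case relative error ≤ 213.0800 × 1/165 = 1.2914
solve Ax = b  →  x = [0.2715 0.1448]
‖b‖₂ = 2.0000 and ‖x‖₂ = 0.3077
δb = ε·‖b‖·d = [-0.0047 0.0112]; solving A·Δx = δb gives ‖Δx‖ = 0.3974
relative error = 1.2914
so the bound is sharp here: realised error equals the bound

1.2914
1.2914


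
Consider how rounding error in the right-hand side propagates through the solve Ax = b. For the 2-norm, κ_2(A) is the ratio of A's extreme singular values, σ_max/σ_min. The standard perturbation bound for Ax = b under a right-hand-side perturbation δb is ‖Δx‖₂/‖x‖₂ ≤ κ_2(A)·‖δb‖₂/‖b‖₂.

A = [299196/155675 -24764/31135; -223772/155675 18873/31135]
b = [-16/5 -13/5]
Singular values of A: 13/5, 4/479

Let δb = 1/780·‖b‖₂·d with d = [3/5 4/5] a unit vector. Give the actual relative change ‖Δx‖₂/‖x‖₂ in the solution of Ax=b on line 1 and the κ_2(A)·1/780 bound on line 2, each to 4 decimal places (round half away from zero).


0.0013
0.3992

from the listed singular values, σ₁ = 13/5, σ_n = 4/479
κ_2(A) = (13/5) / (4/479) = 311.3500
perturbation bound = 311.3500·1/780 = 0.3992
solve Ax = b  →  x = [-184.5858 -442.0059]
2-norm of b is 4.1231; of x, 479.0002
re-solving with b+δb shifts x by Δx of norm 0.6330
relative error = 0.0013
tightness: 0.0013 against a bound of 0.3992 (unrounded ratio ≈ 0.0033)


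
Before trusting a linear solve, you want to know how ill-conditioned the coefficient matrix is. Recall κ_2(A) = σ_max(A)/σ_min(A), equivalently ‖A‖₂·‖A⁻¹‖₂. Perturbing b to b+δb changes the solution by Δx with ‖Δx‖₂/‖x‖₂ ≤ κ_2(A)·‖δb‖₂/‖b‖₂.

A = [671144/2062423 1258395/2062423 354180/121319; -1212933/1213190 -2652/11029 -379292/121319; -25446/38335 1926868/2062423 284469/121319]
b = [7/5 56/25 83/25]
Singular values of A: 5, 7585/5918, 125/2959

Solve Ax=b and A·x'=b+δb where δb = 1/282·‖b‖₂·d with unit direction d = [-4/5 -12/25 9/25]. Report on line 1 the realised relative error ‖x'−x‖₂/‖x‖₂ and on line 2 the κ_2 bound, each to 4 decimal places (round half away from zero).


from the listed singular values, σ₁ = 5, σ_n = 125/2959
condition number: 5 ÷ (125/2959) = 118.3600
κ_2(A)·‖δb‖/‖b‖ = 0.4197
solve Ax = b  →  x = [8.1350 21.8850 -5.0012]
2-norm of b is 4.2426; of x, 23.8777
with δb = [-0.0120 -0.0072 0.0054], A·Δx = δb → ‖Δx‖ = 0.3561
relative error = 0.0149
so the bound overstates the realised error by a factor of ≈ 28.1401 (computed from the unrounded values)

0.0149
0.4197
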